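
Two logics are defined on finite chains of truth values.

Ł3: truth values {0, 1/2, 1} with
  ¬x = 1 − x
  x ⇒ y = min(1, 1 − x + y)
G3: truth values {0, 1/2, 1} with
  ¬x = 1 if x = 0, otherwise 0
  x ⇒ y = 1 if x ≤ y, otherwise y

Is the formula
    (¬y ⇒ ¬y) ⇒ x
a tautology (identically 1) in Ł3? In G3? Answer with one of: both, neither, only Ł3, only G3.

In Ł3: at x = 0, y = 0 the value is 0 — not a tautology.
In G3: at x = 0, y = 0 the value is 0 — not a tautology.

neither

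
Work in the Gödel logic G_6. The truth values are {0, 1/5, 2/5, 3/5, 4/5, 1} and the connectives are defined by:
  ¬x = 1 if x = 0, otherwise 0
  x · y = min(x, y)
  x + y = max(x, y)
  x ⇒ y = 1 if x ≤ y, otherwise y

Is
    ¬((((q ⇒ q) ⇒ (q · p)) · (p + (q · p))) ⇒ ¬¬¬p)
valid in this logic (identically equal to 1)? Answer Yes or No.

Counterexample: take p = 0, q = 0.
q ⇒ q = 0 ⇒ 0 = 1
q · p = 0 · 0 = 0
(q ⇒ q) ⇒ (q · p) = 1 ⇒ 0 = 0
q · p = 0 · 0 = 0
p + (q · p) = 0 + 0 = 0
((q ⇒ q) ⇒ (q · p)) · (p + (q · p)) = 0 · 0 = 0
¬p = ¬0 = 1
¬¬p = ¬1 = 0
¬¬¬p = ¬0 = 1
(((q ⇒ q) ⇒ (q · p)) · (p + (q · p))) ⇒ ¬¬¬p = 0 ⇒ 1 = 1
¬((((q ⇒ q) ⇒ (q · p)) · (p + (q · p))) ⇒ ¬¬¬p) = ¬1 = 0
This gives 0 ≠ 1.

No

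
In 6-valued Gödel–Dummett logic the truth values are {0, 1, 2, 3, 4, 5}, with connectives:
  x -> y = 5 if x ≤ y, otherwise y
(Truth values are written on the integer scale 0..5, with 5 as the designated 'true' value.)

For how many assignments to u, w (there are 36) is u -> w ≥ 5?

value 5: 21 assignments (counts)
value 4: 1 assignment
value 3: 2 assignments
value 2: 3 assignments
value 1: 4 assignments
value 0: 5 assignments
So 21 of the 36 assignments meet the threshold.

21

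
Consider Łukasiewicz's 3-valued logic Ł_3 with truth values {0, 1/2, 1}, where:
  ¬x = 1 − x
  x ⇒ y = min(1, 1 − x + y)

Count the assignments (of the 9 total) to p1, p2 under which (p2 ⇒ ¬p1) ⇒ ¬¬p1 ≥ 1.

4

p1 = 0, p2 = 0 ↦ 0  <
p1 = 0, p2 = 1/2 ↦ 0  <
p1 = 0, p2 = 1 ↦ 0  <
p1 = 1/2, p2 = 0 ↦ 1/2  <
p1 = 1/2, p2 = 1/2 ↦ 1/2  <
p1 = 1/2, p2 = 1 ↦ 1  ≥
p1 = 1, p2 = 0 ↦ 1  ≥
p1 = 1, p2 = 1/2 ↦ 1  ≥
p1 = 1, p2 = 1 ↦ 1  ≥
So 4 of the 9 assignments meet the threshold.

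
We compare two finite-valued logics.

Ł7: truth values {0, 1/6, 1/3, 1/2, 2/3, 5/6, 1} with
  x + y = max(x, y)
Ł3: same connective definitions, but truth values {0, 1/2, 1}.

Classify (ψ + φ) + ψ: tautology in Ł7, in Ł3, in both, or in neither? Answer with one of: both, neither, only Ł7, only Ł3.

neither

In Ł7: at φ = 0, ψ = 0 the value is 0 — not a tautology.
In Ł3: at φ = 0, ψ = 0 the value is 0 — not a tautology.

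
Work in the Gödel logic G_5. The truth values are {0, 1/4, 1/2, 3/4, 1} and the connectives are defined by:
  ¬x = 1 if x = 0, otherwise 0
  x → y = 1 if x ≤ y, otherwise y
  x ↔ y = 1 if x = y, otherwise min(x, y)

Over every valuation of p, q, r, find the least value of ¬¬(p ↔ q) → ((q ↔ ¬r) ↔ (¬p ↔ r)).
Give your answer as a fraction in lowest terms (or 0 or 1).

Take p = 0, q = 0, r = 1/4:
p ↔ q = 0 ↔ 0 = 1
¬(p ↔ q) = ¬1 = 0
¬¬(p ↔ q) = ¬0 = 1
¬r = ¬1/4 = 0
q ↔ ¬r = 0 ↔ 0 = 1
¬p = ¬0 = 1
¬p ↔ r = 1 ↔ 1/4 = 1/4
(q ↔ ¬r) ↔ (¬p ↔ r) = 1 ↔ 1/4 = 1/4
¬¬(p ↔ q) → ((q ↔ ¬r) ↔ (¬p ↔ r)) = 1 → 1/4 = 1/4
No assignment yields a value below 1/4, so this is the minimum.

1/4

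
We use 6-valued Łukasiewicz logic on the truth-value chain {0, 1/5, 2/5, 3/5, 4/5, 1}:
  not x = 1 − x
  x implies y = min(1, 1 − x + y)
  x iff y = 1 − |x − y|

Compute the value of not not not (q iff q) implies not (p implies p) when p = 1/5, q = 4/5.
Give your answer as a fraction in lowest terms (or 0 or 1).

q iff q = 4/5 iff 4/5 = 1
not (q iff q) = not 1 = 0
not not (q iff q) = not 0 = 1
not not not (q iff q) = not 1 = 0
p implies p = 1/5 implies 1/5 = 1
not (p implies p) = not 1 = 0
not not not (q iff q) implies not (p implies p) = 0 implies 0 = 1

1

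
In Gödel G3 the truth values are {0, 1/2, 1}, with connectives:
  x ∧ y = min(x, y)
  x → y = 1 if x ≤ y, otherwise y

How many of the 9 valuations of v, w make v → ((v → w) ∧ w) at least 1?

6

v = 0, w = 0 ↦ 1  ≥
v = 0, w = 1/2 ↦ 1  ≥
v = 0, w = 1 ↦ 1  ≥
v = 1/2, w = 0 ↦ 0  <
v = 1/2, w = 1/2 ↦ 1  ≥
v = 1/2, w = 1 ↦ 1  ≥
v = 1, w = 0 ↦ 0  <
v = 1, w = 1/2 ↦ 1/2  <
v = 1, w = 1 ↦ 1  ≥
So 6 of the 9 assignments meet the threshold.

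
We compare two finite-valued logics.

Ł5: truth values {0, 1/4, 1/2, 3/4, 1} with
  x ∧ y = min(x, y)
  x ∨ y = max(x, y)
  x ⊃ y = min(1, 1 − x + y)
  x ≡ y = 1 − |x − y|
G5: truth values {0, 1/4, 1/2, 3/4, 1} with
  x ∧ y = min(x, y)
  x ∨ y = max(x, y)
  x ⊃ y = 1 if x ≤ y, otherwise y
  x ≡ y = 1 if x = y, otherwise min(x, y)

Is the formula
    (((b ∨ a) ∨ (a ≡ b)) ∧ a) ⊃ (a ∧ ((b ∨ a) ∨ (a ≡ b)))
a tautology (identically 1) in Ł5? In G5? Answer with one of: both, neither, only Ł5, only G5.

In Ł5: every assignment gives 1 — tautology.
In G5: every assignment gives 1 — tautology.

both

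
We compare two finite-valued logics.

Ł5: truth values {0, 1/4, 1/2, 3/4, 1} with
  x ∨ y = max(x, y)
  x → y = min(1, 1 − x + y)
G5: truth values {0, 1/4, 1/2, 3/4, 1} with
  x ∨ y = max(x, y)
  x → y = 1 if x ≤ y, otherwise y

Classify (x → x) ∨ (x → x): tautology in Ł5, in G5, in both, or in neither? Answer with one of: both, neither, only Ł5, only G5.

In Ł5: every assignment gives 1 — tautology.
In G5: every assignment gives 1 — tautology.

both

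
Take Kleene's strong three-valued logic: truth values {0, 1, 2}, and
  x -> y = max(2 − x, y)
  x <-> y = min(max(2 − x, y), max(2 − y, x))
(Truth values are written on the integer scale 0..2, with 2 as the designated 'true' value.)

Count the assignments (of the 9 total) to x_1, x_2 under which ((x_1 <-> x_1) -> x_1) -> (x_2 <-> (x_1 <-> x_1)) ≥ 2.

x_1 = 0, x_2 = 0 ↦ 2  ≥
x_1 = 0, x_2 = 1 ↦ 2  ≥
x_1 = 0, x_2 = 2 ↦ 2  ≥
x_1 = 1, x_2 = 0 ↦ 1  <
x_1 = 1, x_2 = 1 ↦ 1  <
x_1 = 1, x_2 = 2 ↦ 1  <
x_1 = 2, x_2 = 0 ↦ 0  <
x_1 = 2, x_2 = 1 ↦ 1  <
x_1 = 2, x_2 = 2 ↦ 2  ≥
So 4 of the 9 assignments meet the threshold.

4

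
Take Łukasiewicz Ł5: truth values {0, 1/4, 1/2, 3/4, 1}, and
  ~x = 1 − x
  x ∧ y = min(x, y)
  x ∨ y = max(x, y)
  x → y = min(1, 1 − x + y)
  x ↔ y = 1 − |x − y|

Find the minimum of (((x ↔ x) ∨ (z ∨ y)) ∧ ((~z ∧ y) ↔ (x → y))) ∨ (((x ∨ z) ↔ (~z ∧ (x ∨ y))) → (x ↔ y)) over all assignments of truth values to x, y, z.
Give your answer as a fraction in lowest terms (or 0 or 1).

Take x = 0, y = 1/2, z = 1/2:
x ↔ x = 0 ↔ 0 = 1
z ∨ y = 1/2 ∨ 1/2 = 1/2
(x ↔ x) ∨ (z ∨ y) = 1 ∨ 1/2 = 1
~z = ~1/2 = 1/2
~z ∧ y = 1/2 ∧ 1/2 = 1/2
x → y = 0 → 1/2 = 1
(~z ∧ y) ↔ (x → y) = 1/2 ↔ 1 = 1/2
((x ↔ x) ∨ (z ∨ y)) ∧ ((~z ∧ y) ↔ (x → y)) = 1 ∧ 1/2 = 1/2
x ∨ z = 0 ∨ 1/2 = 1/2
~z = ~1/2 = 1/2
x ∨ y = 0 ∨ 1/2 = 1/2
~z ∧ (x ∨ y) = 1/2 ∧ 1/2 = 1/2
(x ∨ z) ↔ (~z ∧ (x ∨ y)) = 1/2 ↔ 1/2 = 1
x ↔ y = 0 ↔ 1/2 = 1/2
((x ∨ z) ↔ (~z ∧ (x ∨ y))) → (x ↔ y) = 1 → 1/2 = 1/2
(((x ↔ x) ∨ (z ∨ y)) ∧ ((~z ∧ y) ↔ (x → y))) ∨ (((x ∨ z) ↔ (~z ∧ (x ∨ y))) → (x ↔ y)) = 1/2 ∨ 1/2 = 1/2
No assignment yields a value below 1/2, so this is the minimum.

1/2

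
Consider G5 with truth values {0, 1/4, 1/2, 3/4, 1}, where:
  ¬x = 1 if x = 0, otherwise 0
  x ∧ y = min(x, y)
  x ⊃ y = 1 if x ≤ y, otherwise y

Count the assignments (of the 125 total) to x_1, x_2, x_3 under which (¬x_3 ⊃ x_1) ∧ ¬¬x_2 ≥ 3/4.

88

value 1: 84 assignments (counts)
value 3/4: 4 assignments (counts)
value 1/2: 4 assignments
value 1/4: 4 assignments
value 0: 29 assignments
So 88 of the 125 assignments meet the threshold.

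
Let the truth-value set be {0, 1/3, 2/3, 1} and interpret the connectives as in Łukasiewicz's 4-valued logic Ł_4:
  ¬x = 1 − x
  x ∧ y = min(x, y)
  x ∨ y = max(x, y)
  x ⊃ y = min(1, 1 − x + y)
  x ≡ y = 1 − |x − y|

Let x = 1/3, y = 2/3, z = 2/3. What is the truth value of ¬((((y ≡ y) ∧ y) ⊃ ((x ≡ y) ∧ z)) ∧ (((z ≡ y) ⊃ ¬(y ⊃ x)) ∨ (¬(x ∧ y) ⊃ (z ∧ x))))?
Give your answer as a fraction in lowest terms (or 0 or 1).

y ≡ y = 2/3 ≡ 2/3 = 1
(y ≡ y) ∧ y = 1 ∧ 2/3 = 2/3
x ≡ y = 1/3 ≡ 2/3 = 2/3
(x ≡ y) ∧ z = 2/3 ∧ 2/3 = 2/3
((y ≡ y) ∧ y) ⊃ ((x ≡ y) ∧ z) = 2/3 ⊃ 2/3 = 1
z ≡ y = 2/3 ≡ 2/3 = 1
y ⊃ x = 2/3 ⊃ 1/3 = 2/3
¬(y ⊃ x) = ¬2/3 = 1/3
(z ≡ y) ⊃ ¬(y ⊃ x) = 1 ⊃ 1/3 = 1/3
x ∧ y = 1/3 ∧ 2/3 = 1/3
¬(x ∧ y) = ¬1/3 = 2/3
z ∧ x = 2/3 ∧ 1/3 = 1/3
¬(x ∧ y) ⊃ (z ∧ x) = 2/3 ⊃ 1/3 = 2/3
((z ≡ y) ⊃ ¬(y ⊃ x)) ∨ (¬(x ∧ y) ⊃ (z ∧ x)) = 1/3 ∨ 2/3 = 2/3
(((y ≡ y) ∧ y) ⊃ ((x ≡ y) ∧ z)) ∧ (((z ≡ y) ⊃ ¬(y ⊃ x)) ∨ (¬(x ∧ y) ⊃ (z ∧ x))) = 1 ∧ 2/3 = 2/3
¬((((y ≡ y) ∧ y) ⊃ ((x ≡ y) ∧ z)) ∧ (((z ≡ y) ⊃ ¬(y ⊃ x)) ∨ (¬(x ∧ y) ⊃ (z ∧ x)))) = ¬2/3 = 1/3

1/3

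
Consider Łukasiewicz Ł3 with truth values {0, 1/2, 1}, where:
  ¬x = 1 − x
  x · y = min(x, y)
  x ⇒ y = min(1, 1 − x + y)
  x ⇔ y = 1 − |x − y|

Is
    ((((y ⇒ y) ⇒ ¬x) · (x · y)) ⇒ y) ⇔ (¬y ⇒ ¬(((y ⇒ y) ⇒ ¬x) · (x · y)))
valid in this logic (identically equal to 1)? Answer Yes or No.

Yes

x = 0, y = 0 ↦ 1
x = 0, y = 1/2 ↦ 1
x = 0, y = 1 ↦ 1
x = 1/2, y = 0 ↦ 1
x = 1/2, y = 1/2 ↦ 1
x = 1/2, y = 1 ↦ 1
x = 1, y = 0 ↦ 1
x = 1, y = 1/2 ↦ 1
x = 1, y = 1 ↦ 1
Every assignment gives a value ≥ 1.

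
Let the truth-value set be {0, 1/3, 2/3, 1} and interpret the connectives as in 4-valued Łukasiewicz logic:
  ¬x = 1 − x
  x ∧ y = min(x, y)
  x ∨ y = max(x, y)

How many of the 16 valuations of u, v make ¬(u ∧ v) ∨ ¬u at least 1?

u = 0, v = 0 ↦ 1  ≥
u = 0, v = 1/3 ↦ 1  ≥
u = 0, v = 2/3 ↦ 1  ≥
u = 0, v = 1 ↦ 1  ≥
u = 1/3, v = 0 ↦ 1  ≥
u = 1/3, v = 1/3 ↦ 2/3  <
u = 1/3, v = 2/3 ↦ 2/3  <
u = 1/3, v = 1 ↦ 2/3  <
u = 2/3, v = 0 ↦ 1  ≥
u = 2/3, v = 1/3 ↦ 2/3  <
u = 2/3, v = 2/3 ↦ 1/3  <
u = 2/3, v = 1 ↦ 1/3  <
u = 1, v = 0 ↦ 1  ≥
u = 1, v = 1/3 ↦ 2/3  <
u = 1, v = 2/3 ↦ 1/3  <
u = 1, v = 1 ↦ 0  <
So 7 of the 16 assignments meet the threshold.

7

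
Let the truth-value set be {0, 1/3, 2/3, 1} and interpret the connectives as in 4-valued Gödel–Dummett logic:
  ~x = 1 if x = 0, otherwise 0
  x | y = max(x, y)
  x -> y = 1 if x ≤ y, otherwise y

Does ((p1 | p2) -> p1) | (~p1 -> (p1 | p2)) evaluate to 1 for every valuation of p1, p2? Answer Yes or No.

Counterexample: take p1 = 0, p2 = 1/3.
p1 | p2 = 0 | 1/3 = 1/3
(p1 | p2) -> p1 = 1/3 -> 0 = 0
~p1 = ~0 = 1
p1 | p2 = 0 | 1/3 = 1/3
~p1 -> (p1 | p2) = 1 -> 1/3 = 1/3
((p1 | p2) -> p1) | (~p1 -> (p1 | p2)) = 0 | 1/3 = 1/3
This gives 1/3 ≠ 1.

No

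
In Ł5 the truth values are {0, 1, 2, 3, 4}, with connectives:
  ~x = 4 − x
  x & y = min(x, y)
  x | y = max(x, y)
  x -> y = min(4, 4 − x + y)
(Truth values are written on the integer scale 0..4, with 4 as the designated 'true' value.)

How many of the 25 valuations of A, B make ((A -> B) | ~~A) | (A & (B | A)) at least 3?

24

value 4: 19 assignments (counts)
value 3: 5 assignments (counts)
value 2: 1 assignment
So 24 of the 25 assignments meet the threshold.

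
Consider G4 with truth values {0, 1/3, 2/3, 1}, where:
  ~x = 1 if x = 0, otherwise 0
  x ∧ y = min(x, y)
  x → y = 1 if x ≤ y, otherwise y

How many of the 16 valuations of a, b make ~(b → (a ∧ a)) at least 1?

3

a = 0, b = 0 ↦ 0  <
a = 0, b = 1/3 ↦ 1  ≥
a = 0, b = 2/3 ↦ 1  ≥
a = 0, b = 1 ↦ 1  ≥
a = 1/3, b = 0 ↦ 0  <
a = 1/3, b = 1/3 ↦ 0  <
a = 1/3, b = 2/3 ↦ 0  <
a = 1/3, b = 1 ↦ 0  <
a = 2/3, b = 0 ↦ 0  <
a = 2/3, b = 1/3 ↦ 0  <
a = 2/3, b = 2/3 ↦ 0  <
a = 2/3, b = 1 ↦ 0  <
a = 1, b = 0 ↦ 0  <
a = 1, b = 1/3 ↦ 0  <
a = 1, b = 2/3 ↦ 0  <
a = 1, b = 1 ↦ 0  <
So 3 of the 16 assignments meet the threshold.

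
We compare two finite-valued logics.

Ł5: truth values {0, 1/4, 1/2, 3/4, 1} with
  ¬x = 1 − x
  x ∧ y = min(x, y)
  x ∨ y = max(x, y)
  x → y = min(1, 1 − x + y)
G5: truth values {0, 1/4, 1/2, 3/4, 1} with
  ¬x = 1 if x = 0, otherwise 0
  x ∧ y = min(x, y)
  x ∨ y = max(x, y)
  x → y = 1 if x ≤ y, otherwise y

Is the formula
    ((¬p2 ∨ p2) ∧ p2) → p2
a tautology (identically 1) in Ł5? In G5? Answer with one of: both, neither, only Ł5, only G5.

In Ł5: every assignment gives 1 — tautology.
In G5: every assignment gives 1 — tautology.

both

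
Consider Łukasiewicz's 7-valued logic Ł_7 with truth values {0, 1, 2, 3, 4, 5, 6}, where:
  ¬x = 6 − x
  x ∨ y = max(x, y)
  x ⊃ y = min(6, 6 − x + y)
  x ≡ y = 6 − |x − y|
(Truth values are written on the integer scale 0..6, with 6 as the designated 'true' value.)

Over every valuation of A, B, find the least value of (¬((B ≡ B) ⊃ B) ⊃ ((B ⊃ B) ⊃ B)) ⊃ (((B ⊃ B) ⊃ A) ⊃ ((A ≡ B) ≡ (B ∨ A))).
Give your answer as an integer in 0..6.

Take A = 6, B = 3:
B ≡ B = 3 ≡ 3 = 6
(B ≡ B) ⊃ B = 6 ⊃ 3 = 3
¬((B ≡ B) ⊃ B) = ¬3 = 3
B ⊃ B = 3 ⊃ 3 = 6
(B ⊃ B) ⊃ B = 6 ⊃ 3 = 3
¬((B ≡ B) ⊃ B) ⊃ ((B ⊃ B) ⊃ B) = 3 ⊃ 3 = 6
B ⊃ B = 3 ⊃ 3 = 6
(B ⊃ B) ⊃ A = 6 ⊃ 6 = 6
A ≡ B = 6 ≡ 3 = 3
B ∨ A = 3 ∨ 6 = 6
(A ≡ B) ≡ (B ∨ A) = 3 ≡ 6 = 3
((B ⊃ B) ⊃ A) ⊃ ((A ≡ B) ≡ (B ∨ A)) = 6 ⊃ 3 = 3
(¬((B ≡ B) ⊃ B) ⊃ ((B ⊃ B) ⊃ B)) ⊃ (((B ⊃ B) ⊃ A) ⊃ ((A ≡ B) ≡ (B ∨ A))) = 6 ⊃ 3 = 3
No assignment yields a value below 3, so this is the minimum.

3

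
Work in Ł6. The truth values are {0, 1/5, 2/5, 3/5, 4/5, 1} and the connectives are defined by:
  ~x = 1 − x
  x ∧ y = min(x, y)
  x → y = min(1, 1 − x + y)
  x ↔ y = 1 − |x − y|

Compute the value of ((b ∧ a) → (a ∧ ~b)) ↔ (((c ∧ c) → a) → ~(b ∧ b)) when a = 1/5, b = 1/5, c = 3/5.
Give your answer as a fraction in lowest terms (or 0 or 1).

b ∧ a = 1/5 ∧ 1/5 = 1/5
~b = ~1/5 = 4/5
a ∧ ~b = 1/5 ∧ 4/5 = 1/5
(b ∧ a) → (a ∧ ~b) = 1/5 → 1/5 = 1
c ∧ c = 3/5 ∧ 3/5 = 3/5
(c ∧ c) → a = 3/5 → 1/5 = 3/5
b ∧ b = 1/5 ∧ 1/5 = 1/5
~(b ∧ b) = ~1/5 = 4/5
((c ∧ c) → a) → ~(b ∧ b) = 3/5 → 4/5 = 1
((b ∧ a) → (a ∧ ~b)) ↔ (((c ∧ c) → a) → ~(b ∧ b)) = 1 ↔ 1 = 1

1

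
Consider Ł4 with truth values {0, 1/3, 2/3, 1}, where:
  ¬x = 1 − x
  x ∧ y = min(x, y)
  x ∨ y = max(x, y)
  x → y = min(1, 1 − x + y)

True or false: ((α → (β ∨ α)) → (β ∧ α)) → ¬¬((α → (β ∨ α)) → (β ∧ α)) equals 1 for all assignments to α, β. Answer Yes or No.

Yes

α = 0, β = 0 ↦ 1
α = 0, β = 1/3 ↦ 1
α = 0, β = 2/3 ↦ 1
α = 0, β = 1 ↦ 1
α = 1/3, β = 0 ↦ 1
α = 1/3, β = 1/3 ↦ 1
α = 1/3, β = 2/3 ↦ 1
α = 1/3, β = 1 ↦ 1
α = 2/3, β = 0 ↦ 1
α = 2/3, β = 1/3 ↦ 1
α = 2/3, β = 2/3 ↦ 1
α = 2/3, β = 1 ↦ 1
α = 1, β = 0 ↦ 1
α = 1, β = 1/3 ↦ 1
α = 1, β = 2/3 ↦ 1
α = 1, β = 1 ↦ 1
Every assignment gives a value ≥ 1.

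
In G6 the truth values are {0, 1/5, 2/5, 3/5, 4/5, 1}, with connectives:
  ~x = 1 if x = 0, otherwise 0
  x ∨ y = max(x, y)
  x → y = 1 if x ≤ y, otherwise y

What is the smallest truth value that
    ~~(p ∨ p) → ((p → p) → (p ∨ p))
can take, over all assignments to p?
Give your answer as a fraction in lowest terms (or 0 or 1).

1/5

Take p = 1/5:
p ∨ p = 1/5 ∨ 1/5 = 1/5
~(p ∨ p) = ~1/5 = 0
~~(p ∨ p) = ~0 = 1
p → p = 1/5 → 1/5 = 1
p ∨ p = 1/5 ∨ 1/5 = 1/5
(p → p) → (p ∨ p) = 1 → 1/5 = 1/5
~~(p ∨ p) → ((p → p) → (p ∨ p)) = 1 → 1/5 = 1/5
No assignment yields a value below 1/5, so this is the minimum.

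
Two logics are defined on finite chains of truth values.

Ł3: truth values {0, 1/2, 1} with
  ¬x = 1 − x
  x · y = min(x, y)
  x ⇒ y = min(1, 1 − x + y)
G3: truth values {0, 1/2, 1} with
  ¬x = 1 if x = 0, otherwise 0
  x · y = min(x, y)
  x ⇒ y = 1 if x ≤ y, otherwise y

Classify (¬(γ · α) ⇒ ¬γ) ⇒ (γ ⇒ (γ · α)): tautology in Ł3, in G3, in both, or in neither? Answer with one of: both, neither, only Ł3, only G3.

In Ł3: every assignment gives 1 — tautology.
In G3: at α = 1/2, γ = 1 the value is 1/2 — not a tautology.

only Ł3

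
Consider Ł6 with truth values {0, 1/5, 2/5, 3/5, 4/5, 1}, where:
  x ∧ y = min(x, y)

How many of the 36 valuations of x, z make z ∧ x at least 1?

1

value 1: 1 assignment (counts)
value 4/5: 3 assignments
value 3/5: 5 assignments
value 2/5: 7 assignments
value 1/5: 9 assignments
value 0: 11 assignments
So 1 of the 36 assignments meets the threshold.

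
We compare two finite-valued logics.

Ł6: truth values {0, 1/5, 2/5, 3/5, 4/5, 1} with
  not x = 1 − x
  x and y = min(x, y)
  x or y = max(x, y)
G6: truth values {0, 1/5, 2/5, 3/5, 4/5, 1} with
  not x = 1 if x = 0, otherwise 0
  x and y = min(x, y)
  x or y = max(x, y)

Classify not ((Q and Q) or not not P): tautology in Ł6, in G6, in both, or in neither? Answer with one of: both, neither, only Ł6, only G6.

In Ł6: at P = 0, Q = 1/5 the value is 4/5 — not a tautology.
In G6: at P = 0, Q = 1/5 the value is 0 — not a tautology.

neither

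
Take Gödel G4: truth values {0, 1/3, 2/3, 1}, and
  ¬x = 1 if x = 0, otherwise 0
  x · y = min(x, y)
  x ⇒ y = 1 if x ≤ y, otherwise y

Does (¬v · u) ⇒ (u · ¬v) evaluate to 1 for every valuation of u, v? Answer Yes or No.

Yes

u = 0, v = 0 ↦ 1
u = 0, v = 1/3 ↦ 1
u = 0, v = 2/3 ↦ 1
u = 0, v = 1 ↦ 1
u = 1/3, v = 0 ↦ 1
u = 1/3, v = 1/3 ↦ 1
u = 1/3, v = 2/3 ↦ 1
u = 1/3, v = 1 ↦ 1
u = 2/3, v = 0 ↦ 1
u = 2/3, v = 1/3 ↦ 1
u = 2/3, v = 2/3 ↦ 1
u = 2/3, v = 1 ↦ 1
u = 1, v = 0 ↦ 1
u = 1, v = 1/3 ↦ 1
u = 1, v = 2/3 ↦ 1
u = 1, v = 1 ↦ 1
Every assignment gives a value ≥ 1.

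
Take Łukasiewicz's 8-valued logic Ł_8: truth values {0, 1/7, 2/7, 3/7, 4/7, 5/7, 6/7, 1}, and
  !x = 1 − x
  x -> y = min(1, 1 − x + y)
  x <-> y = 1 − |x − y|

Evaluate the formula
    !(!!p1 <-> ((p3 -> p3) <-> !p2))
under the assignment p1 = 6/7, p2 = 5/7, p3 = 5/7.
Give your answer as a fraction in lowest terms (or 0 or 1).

!p1 = !6/7 = 1/7
!!p1 = !1/7 = 6/7
p3 -> p3 = 5/7 -> 5/7 = 1
!p2 = !5/7 = 2/7
(p3 -> p3) <-> !p2 = 1 <-> 2/7 = 2/7
!!p1 <-> ((p3 -> p3) <-> !p2) = 6/7 <-> 2/7 = 3/7
!(!!p1 <-> ((p3 -> p3) <-> !p2)) = !3/7 = 4/7

4/7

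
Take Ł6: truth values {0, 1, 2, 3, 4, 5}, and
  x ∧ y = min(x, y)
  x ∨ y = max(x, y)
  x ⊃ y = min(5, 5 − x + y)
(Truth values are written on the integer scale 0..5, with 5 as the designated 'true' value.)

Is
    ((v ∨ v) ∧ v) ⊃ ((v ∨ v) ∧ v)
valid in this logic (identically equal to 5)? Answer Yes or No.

Yes

v = 0 ↦ 5
v = 1 ↦ 5
v = 2 ↦ 5
v = 3 ↦ 5
v = 4 ↦ 5
v = 5 ↦ 5
Every assignment gives a value ≥ 5.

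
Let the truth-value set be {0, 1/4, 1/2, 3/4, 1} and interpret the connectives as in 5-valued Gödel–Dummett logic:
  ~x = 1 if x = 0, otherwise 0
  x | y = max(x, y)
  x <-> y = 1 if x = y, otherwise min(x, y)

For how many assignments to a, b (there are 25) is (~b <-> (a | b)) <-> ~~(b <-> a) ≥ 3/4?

value 1: 4 assignments (counts)
value 0: 21 assignments
So 4 of the 25 assignments meet the threshold.

4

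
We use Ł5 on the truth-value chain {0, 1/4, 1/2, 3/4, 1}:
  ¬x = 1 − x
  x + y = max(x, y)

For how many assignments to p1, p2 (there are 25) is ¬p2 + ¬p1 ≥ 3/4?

value 1: 9 assignments (counts)
value 3/4: 7 assignments (counts)
value 1/2: 5 assignments
value 1/4: 3 assignments
value 0: 1 assignment
So 16 of the 25 assignments meet the threshold.

16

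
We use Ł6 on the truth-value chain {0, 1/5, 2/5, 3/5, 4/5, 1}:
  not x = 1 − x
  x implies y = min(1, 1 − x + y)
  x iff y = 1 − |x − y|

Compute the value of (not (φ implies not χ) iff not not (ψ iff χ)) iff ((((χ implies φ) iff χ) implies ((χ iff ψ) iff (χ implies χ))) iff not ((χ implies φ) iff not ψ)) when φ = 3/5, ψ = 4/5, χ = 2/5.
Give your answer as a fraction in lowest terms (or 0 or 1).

not χ = not 2/5 = 3/5
φ implies not χ = 3/5 implies 3/5 = 1
not (φ implies not χ) = not 1 = 0
ψ iff χ = 4/5 iff 2/5 = 3/5
not (ψ iff χ) = not 3/5 = 2/5
not not (ψ iff χ) = not 2/5 = 3/5
not (φ implies not χ) iff not not (ψ iff χ) = 0 iff 3/5 = 2/5
χ implies φ = 2/5 implies 3/5 = 1
(χ implies φ) iff χ = 1 iff 2/5 = 2/5
χ iff ψ = 2/5 iff 4/5 = 3/5
χ implies χ = 2/5 implies 2/5 = 1
(χ iff ψ) iff (χ implies χ) = 3/5 iff 1 = 3/5
((χ implies φ) iff χ) implies ((χ iff ψ) iff (χ implies χ)) = 2/5 implies 3/5 = 1
χ implies φ = 2/5 implies 3/5 = 1
not ψ = not 4/5 = 1/5
(χ implies φ) iff not ψ = 1 iff 1/5 = 1/5
not ((χ implies φ) iff not ψ) = not 1/5 = 4/5
(((χ implies φ) iff χ) implies ((χ iff ψ) iff (χ implies χ))) iff not ((χ implies φ) iff not ψ) = 1 iff 4/5 = 4/5
(not (φ implies not χ) iff not not (ψ iff χ)) iff ((((χ implies φ) iff χ) implies ((χ iff ψ) iff (χ implies χ))) iff not ((χ implies φ) iff not ψ)) = 2/5 iff 4/5 = 3/5

3/5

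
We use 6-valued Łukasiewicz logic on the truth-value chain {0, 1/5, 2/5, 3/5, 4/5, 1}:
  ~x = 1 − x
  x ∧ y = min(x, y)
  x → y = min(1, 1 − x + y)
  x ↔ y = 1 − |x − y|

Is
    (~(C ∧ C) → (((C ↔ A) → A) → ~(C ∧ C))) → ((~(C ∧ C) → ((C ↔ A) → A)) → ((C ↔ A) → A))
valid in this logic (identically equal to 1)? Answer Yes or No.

No

Counterexample: take A = 0, C = 1/5.
C ∧ C = 1/5 ∧ 1/5 = 1/5
~(C ∧ C) = ~1/5 = 4/5
C ↔ A = 1/5 ↔ 0 = 4/5
(C ↔ A) → A = 4/5 → 0 = 1/5
((C ↔ A) → A) → ~(C ∧ C) = 1/5 → 4/5 = 1
~(C ∧ C) → (((C ↔ A) → A) → ~(C ∧ C)) = 4/5 → 1 = 1
C ∧ C = 1/5 ∧ 1/5 = 1/5
~(C ∧ C) = ~1/5 = 4/5
C ↔ A = 1/5 ↔ 0 = 4/5
(C ↔ A) → A = 4/5 → 0 = 1/5
~(C ∧ C) → ((C ↔ A) → A) = 4/5 → 1/5 = 2/5
C ↔ A = 1/5 ↔ 0 = 4/5
(C ↔ A) → A = 4/5 → 0 = 1/5
(~(C ∧ C) → ((C ↔ A) → A)) → ((C ↔ A) → A) = 2/5 → 1/5 = 4/5
(~(C ∧ C) → (((C ↔ A) → A) → ~(C ∧ C))) → ((~(C ∧ C) → ((C ↔ A) → A)) → ((C ↔ A) → A)) = 1 → 4/5 = 4/5
This gives 4/5 ≠ 1.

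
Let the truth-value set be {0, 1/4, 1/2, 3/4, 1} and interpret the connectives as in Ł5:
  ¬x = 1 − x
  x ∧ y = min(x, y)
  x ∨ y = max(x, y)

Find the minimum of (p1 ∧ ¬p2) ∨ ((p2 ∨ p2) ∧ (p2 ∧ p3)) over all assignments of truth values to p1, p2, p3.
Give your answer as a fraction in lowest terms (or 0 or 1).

Take p1 = 0, p2 = 0, p3 = 0:
¬p2 = ¬0 = 1
p1 ∧ ¬p2 = 0 ∧ 1 = 0
p2 ∨ p2 = 0 ∨ 0 = 0
p2 ∧ p3 = 0 ∧ 0 = 0
(p2 ∨ p2) ∧ (p2 ∧ p3) = 0 ∧ 0 = 0
(p1 ∧ ¬p2) ∨ ((p2 ∨ p2) ∧ (p2 ∧ p3)) = 0 ∨ 0 = 0
No assignment yields a value below 0, so this is the minimum.

0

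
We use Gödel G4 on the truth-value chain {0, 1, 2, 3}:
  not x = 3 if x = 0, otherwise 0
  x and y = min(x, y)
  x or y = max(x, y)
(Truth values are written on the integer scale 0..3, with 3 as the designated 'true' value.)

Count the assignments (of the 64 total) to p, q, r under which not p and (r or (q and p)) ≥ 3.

4

value 3: 4 assignments (counts)
value 2: 4 assignments
value 1: 4 assignments
value 0: 52 assignments
So 4 of the 64 assignments meet the threshold.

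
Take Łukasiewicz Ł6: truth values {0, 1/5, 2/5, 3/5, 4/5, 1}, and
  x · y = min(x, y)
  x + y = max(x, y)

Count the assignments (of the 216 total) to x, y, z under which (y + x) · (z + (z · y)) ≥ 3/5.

81

value 1: 11 assignments (counts)
value 4/5: 29 assignments (counts)
value 3/5: 41 assignments (counts)
value 2/5: 47 assignments
value 1/5: 47 assignments
value 0: 41 assignments
So 81 of the 216 assignments meet the threshold.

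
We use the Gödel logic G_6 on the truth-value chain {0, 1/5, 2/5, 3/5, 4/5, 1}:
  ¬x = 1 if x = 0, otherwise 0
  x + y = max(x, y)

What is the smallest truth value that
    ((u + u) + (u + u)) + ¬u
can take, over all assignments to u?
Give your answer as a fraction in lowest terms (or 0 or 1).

Take u = 1/5:
u + u = 1/5 + 1/5 = 1/5
u + u = 1/5 + 1/5 = 1/5
(u + u) + (u + u) = 1/5 + 1/5 = 1/5
¬u = ¬1/5 = 0
((u + u) + (u + u)) + ¬u = 1/5 + 0 = 1/5
No assignment yields a value below 1/5, so this is the minimum.

1/5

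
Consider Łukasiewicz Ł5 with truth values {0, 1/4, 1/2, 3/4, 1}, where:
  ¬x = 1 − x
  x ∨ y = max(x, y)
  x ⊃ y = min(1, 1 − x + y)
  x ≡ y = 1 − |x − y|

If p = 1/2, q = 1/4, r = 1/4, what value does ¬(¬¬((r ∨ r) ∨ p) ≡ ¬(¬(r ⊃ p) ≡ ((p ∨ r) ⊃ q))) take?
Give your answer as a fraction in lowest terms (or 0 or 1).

1/4

r ∨ r = 1/4 ∨ 1/4 = 1/4
(r ∨ r) ∨ p = 1/4 ∨ 1/2 = 1/2
¬((r ∨ r) ∨ p) = ¬1/2 = 1/2
¬¬((r ∨ r) ∨ p) = ¬1/2 = 1/2
r ⊃ p = 1/4 ⊃ 1/2 = 1
¬(r ⊃ p) = ¬1 = 0
p ∨ r = 1/2 ∨ 1/4 = 1/2
(p ∨ r) ⊃ q = 1/2 ⊃ 1/4 = 3/4
¬(r ⊃ p) ≡ ((p ∨ r) ⊃ q) = 0 ≡ 3/4 = 1/4
¬(¬(r ⊃ p) ≡ ((p ∨ r) ⊃ q)) = ¬1/4 = 3/4
¬¬((r ∨ r) ∨ p) ≡ ¬(¬(r ⊃ p) ≡ ((p ∨ r) ⊃ q)) = 1/2 ≡ 3/4 = 3/4
¬(¬¬((r ∨ r) ∨ p) ≡ ¬(¬(r ⊃ p) ≡ ((p ∨ r) ⊃ q))) = ¬3/4 = 1/4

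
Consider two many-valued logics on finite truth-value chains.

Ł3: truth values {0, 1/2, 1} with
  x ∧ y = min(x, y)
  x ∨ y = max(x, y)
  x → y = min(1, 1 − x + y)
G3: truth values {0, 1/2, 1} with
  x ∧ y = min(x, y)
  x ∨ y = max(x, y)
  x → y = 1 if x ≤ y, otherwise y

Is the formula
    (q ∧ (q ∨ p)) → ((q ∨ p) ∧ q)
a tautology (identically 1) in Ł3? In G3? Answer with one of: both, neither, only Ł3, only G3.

In Ł3: every assignment gives 1 — tautology.
In G3: every assignment gives 1 — tautology.

both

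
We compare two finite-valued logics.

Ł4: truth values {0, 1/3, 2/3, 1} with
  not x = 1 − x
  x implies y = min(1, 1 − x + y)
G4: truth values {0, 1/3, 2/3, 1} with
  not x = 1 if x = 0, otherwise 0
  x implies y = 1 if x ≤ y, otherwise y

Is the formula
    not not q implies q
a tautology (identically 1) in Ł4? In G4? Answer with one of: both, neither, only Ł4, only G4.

only Ł4

In Ł4: every assignment gives 1 — tautology.
In G4: at q = 1/3 the value is 1/3 — not a tautology.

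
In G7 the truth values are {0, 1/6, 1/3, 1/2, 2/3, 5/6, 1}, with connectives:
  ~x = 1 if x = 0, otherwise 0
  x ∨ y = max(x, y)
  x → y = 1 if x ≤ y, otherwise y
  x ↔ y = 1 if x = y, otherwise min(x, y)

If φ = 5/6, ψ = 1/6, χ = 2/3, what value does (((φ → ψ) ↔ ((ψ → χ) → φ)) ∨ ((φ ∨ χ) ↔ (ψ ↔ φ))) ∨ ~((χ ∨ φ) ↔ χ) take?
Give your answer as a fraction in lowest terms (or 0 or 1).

φ → ψ = 5/6 → 1/6 = 1/6
ψ → χ = 1/6 → 2/3 = 1
(ψ → χ) → φ = 1 → 5/6 = 5/6
(φ → ψ) ↔ ((ψ → χ) → φ) = 1/6 ↔ 5/6 = 1/6
φ ∨ χ = 5/6 ∨ 2/3 = 5/6
ψ ↔ φ = 1/6 ↔ 5/6 = 1/6
(φ ∨ χ) ↔ (ψ ↔ φ) = 5/6 ↔ 1/6 = 1/6
((φ → ψ) ↔ ((ψ → χ) → φ)) ∨ ((φ ∨ χ) ↔ (ψ ↔ φ)) = 1/6 ∨ 1/6 = 1/6
χ ∨ φ = 2/3 ∨ 5/6 = 5/6
(χ ∨ φ) ↔ χ = 5/6 ↔ 2/3 = 2/3
~((χ ∨ φ) ↔ χ) = ~2/3 = 0
(((φ → ψ) ↔ ((ψ → χ) → φ)) ∨ ((φ ∨ χ) ↔ (ψ ↔ φ))) ∨ ~((χ ∨ φ) ↔ χ) = 1/6 ∨ 0 = 1/6

1/6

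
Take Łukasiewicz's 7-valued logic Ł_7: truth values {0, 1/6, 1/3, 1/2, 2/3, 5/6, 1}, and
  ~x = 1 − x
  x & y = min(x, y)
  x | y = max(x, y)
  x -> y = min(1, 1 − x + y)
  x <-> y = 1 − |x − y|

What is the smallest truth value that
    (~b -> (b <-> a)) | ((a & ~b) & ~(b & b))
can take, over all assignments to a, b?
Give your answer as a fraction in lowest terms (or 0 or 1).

Take a = 1/2, b = 0:
~b = ~0 = 1
b <-> a = 0 <-> 1/2 = 1/2
~b -> (b <-> a) = 1 -> 1/2 = 1/2
~b = ~0 = 1
a & ~b = 1/2 & 1 = 1/2
b & b = 0 & 0 = 0
~(b & b) = ~0 = 1
(a & ~b) & ~(b & b) = 1/2 & 1 = 1/2
(~b -> (b <-> a)) | ((a & ~b) & ~(b & b)) = 1/2 | 1/2 = 1/2
No assignment yields a value below 1/2, so this is the minimum.

1/2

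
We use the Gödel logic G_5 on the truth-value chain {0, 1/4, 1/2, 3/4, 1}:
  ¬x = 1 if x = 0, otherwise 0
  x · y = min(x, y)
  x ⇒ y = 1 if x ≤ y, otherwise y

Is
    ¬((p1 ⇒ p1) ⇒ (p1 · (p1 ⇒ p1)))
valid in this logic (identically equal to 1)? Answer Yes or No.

No

Counterexample: take p1 = 1/4.
p1 ⇒ p1 = 1/4 ⇒ 1/4 = 1
p1 ⇒ p1 = 1/4 ⇒ 1/4 = 1
p1 · (p1 ⇒ p1) = 1/4 · 1 = 1/4
(p1 ⇒ p1) ⇒ (p1 · (p1 ⇒ p1)) = 1 ⇒ 1/4 = 1/4
¬((p1 ⇒ p1) ⇒ (p1 · (p1 ⇒ p1))) = ¬1/4 = 0
This gives 0 ≠ 1.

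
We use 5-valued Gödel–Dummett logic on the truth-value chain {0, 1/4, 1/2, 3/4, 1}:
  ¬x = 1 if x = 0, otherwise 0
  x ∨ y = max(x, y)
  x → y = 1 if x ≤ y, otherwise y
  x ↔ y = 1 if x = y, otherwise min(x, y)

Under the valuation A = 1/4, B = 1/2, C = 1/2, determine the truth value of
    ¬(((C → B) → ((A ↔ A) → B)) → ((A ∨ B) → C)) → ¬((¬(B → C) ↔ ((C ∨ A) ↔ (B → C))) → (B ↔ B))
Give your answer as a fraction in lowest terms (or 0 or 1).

C → B = 1/2 → 1/2 = 1
A ↔ A = 1/4 ↔ 1/4 = 1
(A ↔ A) → B = 1 → 1/2 = 1/2
(C → B) → ((A ↔ A) → B) = 1 → 1/2 = 1/2
A ∨ B = 1/4 ∨ 1/2 = 1/2
(A ∨ B) → C = 1/2 → 1/2 = 1
((C → B) → ((A ↔ A) → B)) → ((A ∨ B) → C) = 1/2 → 1 = 1
¬(((C → B) → ((A ↔ A) → B)) → ((A ∨ B) → C)) = ¬1 = 0
B → C = 1/2 → 1/2 = 1
¬(B → C) = ¬1 = 0
C ∨ A = 1/2 ∨ 1/4 = 1/2
B → C = 1/2 → 1/2 = 1
(C ∨ A) ↔ (B → C) = 1/2 ↔ 1 = 1/2
¬(B → C) ↔ ((C ∨ A) ↔ (B → C)) = 0 ↔ 1/2 = 0
B ↔ B = 1/2 ↔ 1/2 = 1
(¬(B → C) ↔ ((C ∨ A) ↔ (B → C))) → (B ↔ B) = 0 → 1 = 1
¬((¬(B → C) ↔ ((C ∨ A) ↔ (B → C))) → (B ↔ B)) = ¬1 = 0
¬(((C → B) → ((A ↔ A) → B)) → ((A ∨ B) → C)) → ¬((¬(B → C) ↔ ((C ∨ A) ↔ (B → C))) → (B ↔ B)) = 0 → 0 = 1

1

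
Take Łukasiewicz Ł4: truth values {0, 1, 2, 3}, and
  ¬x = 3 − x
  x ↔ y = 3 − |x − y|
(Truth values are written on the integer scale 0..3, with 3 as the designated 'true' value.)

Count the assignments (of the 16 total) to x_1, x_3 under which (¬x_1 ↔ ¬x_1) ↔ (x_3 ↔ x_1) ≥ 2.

x_1 = 0, x_3 = 0 ↦ 3  ≥
x_1 = 0, x_3 = 1 ↦ 2  ≥
x_1 = 0, x_3 = 2 ↦ 1  <
x_1 = 0, x_3 = 3 ↦ 0  <
x_1 = 1, x_3 = 0 ↦ 2  ≥
x_1 = 1, x_3 = 1 ↦ 3  ≥
x_1 = 1, x_3 = 2 ↦ 2  ≥
x_1 = 1, x_3 = 3 ↦ 1  <
x_1 = 2, x_3 = 0 ↦ 1  <
x_1 = 2, x_3 = 1 ↦ 2  ≥
x_1 = 2, x_3 = 2 ↦ 3  ≥
x_1 = 2, x_3 = 3 ↦ 2  ≥
x_1 = 3, x_3 = 0 ↦ 0  <
x_1 = 3, x_3 = 1 ↦ 1  <
x_1 = 3, x_3 = 2 ↦ 2  ≥
x_1 = 3, x_3 = 3 ↦ 3  ≥
So 10 of the 16 assignments meet the threshold.

10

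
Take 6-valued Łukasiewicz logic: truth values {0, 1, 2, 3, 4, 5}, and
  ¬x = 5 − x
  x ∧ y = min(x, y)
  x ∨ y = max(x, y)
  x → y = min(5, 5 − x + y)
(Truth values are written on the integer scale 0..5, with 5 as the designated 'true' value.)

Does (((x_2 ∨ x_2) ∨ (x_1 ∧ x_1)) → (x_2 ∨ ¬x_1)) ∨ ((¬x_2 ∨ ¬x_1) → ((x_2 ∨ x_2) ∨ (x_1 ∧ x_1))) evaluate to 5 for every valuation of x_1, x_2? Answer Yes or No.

Counterexample: take x_1 = 3, x_2 = 0.
x_2 ∨ x_2 = 0 ∨ 0 = 0
x_1 ∧ x_1 = 3 ∧ 3 = 3
(x_2 ∨ x_2) ∨ (x_1 ∧ x_1) = 0 ∨ 3 = 3
¬x_1 = ¬3 = 2
x_2 ∨ ¬x_1 = 0 ∨ 2 = 2
((x_2 ∨ x_2) ∨ (x_1 ∧ x_1)) → (x_2 ∨ ¬x_1) = 3 → 2 = 4
¬x_2 = ¬0 = 5
¬x_1 = ¬3 = 2
¬x_2 ∨ ¬x_1 = 5 ∨ 2 = 5
x_2 ∨ x_2 = 0 ∨ 0 = 0
x_1 ∧ x_1 = 3 ∧ 3 = 3
(x_2 ∨ x_2) ∨ (x_1 ∧ x_1) = 0 ∨ 3 = 3
(¬x_2 ∨ ¬x_1) → ((x_2 ∨ x_2) ∨ (x_1 ∧ x_1)) = 5 → 3 = 3
(((x_2 ∨ x_2) ∨ (x_1 ∧ x_1)) → (x_2 ∨ ¬x_1)) ∨ ((¬x_2 ∨ ¬x_1) → ((x_2 ∨ x_2) ∨ (x_1 ∧ x_1))) = 4 ∨ 3 = 4
This gives 4 ≠ 5.

No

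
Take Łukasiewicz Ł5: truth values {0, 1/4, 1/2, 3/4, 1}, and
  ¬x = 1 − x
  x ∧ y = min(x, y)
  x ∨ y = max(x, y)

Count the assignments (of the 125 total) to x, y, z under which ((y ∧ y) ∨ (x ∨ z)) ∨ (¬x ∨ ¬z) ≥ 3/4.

value 1: 89 assignments (counts)
value 3/4: 33 assignments (counts)
value 1/2: 3 assignments
So 122 of the 125 assignments meet the threshold.

122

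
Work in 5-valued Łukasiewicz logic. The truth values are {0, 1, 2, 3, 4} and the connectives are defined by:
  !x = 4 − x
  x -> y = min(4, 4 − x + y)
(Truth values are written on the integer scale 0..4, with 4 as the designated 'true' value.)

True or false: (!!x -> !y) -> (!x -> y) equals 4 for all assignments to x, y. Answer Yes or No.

Counterexample: take x = 0, y = 0.
!x = !0 = 4
!!x = !4 = 0
!y = !0 = 4
!!x -> !y = 0 -> 4 = 4
!x = !0 = 4
!x -> y = 4 -> 0 = 0
(!!x -> !y) -> (!x -> y) = 4 -> 0 = 0
This gives 0 ≠ 4.

No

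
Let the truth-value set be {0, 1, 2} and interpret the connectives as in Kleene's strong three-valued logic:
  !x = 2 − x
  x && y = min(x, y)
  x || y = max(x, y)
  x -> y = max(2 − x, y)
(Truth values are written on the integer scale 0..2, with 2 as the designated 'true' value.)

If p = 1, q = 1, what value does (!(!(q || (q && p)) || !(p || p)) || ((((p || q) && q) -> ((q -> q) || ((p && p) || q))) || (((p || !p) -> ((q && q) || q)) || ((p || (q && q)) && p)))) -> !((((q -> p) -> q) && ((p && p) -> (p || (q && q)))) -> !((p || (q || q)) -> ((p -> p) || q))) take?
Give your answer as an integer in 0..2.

q && p = 1 && 1 = 1
q || (q && p) = 1 || 1 = 1
!(q || (q && p)) = !1 = 1
p || p = 1 || 1 = 1
!(p || p) = !1 = 1
!(q || (q && p)) || !(p || p) = 1 || 1 = 1
!(!(q || (q && p)) || !(p || p)) = !1 = 1
p || q = 1 || 1 = 1
(p || q) && q = 1 && 1 = 1
q -> q = 1 -> 1 = 1
p && p = 1 && 1 = 1
(p && p) || q = 1 || 1 = 1
(q -> q) || ((p && p) || q) = 1 || 1 = 1
((p || q) && q) -> ((q -> q) || ((p && p) || q)) = 1 -> 1 = 1
!p = !1 = 1
p || !p = 1 || 1 = 1
q && q = 1 && 1 = 1
(q && q) || q = 1 || 1 = 1
(p || !p) -> ((q && q) || q) = 1 -> 1 = 1
q && q = 1 && 1 = 1
p || (q && q) = 1 || 1 = 1
(p || (q && q)) && p = 1 && 1 = 1
((p || !p) -> ((q && q) || q)) || ((p || (q && q)) && p) = 1 || 1 = 1
(((p || q) && q) -> ((q -> q) || ((p && p) || q))) || (((p || !p) -> ((q && q) || q)) || ((p || (q && q)) && p)) = 1 || 1 = 1
!(!(q || (q && p)) || !(p || p)) || ((((p || q) && q) -> ((q -> q) || ((p && p) || q))) || (((p || !p) -> ((q && q) || q)) || ((p || (q && q)) && p))) = 1 || 1 = 1
q -> p = 1 -> 1 = 1
(q -> p) -> q = 1 -> 1 = 1
p && p = 1 && 1 = 1
q && q = 1 && 1 = 1
p || (q && q) = 1 || 1 = 1
(p && p) -> (p || (q && q)) = 1 -> 1 = 1
((q -> p) -> q) && ((p && p) -> (p || (q && q))) = 1 && 1 = 1
q || q = 1 || 1 = 1
p || (q || q) = 1 || 1 = 1
p -> p = 1 -> 1 = 1
(p -> p) || q = 1 || 1 = 1
(p || (q || q)) -> ((p -> p) || q) = 1 -> 1 = 1
!((p || (q || q)) -> ((p -> p) || q)) = !1 = 1
(((q -> p) -> q) && ((p && p) -> (p || (q && q)))) -> !((p || (q || q)) -> ((p -> p) || q)) = 1 -> 1 = 1
!((((q -> p) -> q) && ((p && p) -> (p || (q && q)))) -> !((p || (q || q)) -> ((p -> p) || q))) = !1 = 1
(!(!(q || (q && p)) || !(p || p)) || ((((p || q) && q) -> ((q -> q) || ((p && p) || q))) || (((p || !p) -> ((q && q) || q)) || ((p || (q && q)) && p)))) -> !((((q -> p) -> q) && ((p && p) -> (p || (q && q)))) -> !((p || (q || q)) -> ((p -> p) || q))) = 1 -> 1 = 1

1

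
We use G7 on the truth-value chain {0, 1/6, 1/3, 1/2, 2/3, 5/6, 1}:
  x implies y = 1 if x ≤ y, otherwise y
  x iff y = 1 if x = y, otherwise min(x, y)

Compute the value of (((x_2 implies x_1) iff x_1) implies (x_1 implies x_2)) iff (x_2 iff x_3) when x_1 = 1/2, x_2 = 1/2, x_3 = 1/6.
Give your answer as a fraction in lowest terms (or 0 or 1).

x_2 implies x_1 = 1/2 implies 1/2 = 1
(x_2 implies x_1) iff x_1 = 1 iff 1/2 = 1/2
x_1 implies x_2 = 1/2 implies 1/2 = 1
((x_2 implies x_1) iff x_1) implies (x_1 implies x_2) = 1/2 implies 1 = 1
x_2 iff x_3 = 1/2 iff 1/6 = 1/6
(((x_2 implies x_1) iff x_1) implies (x_1 implies x_2)) iff (x_2 iff x_3) = 1 iff 1/6 = 1/6

1/6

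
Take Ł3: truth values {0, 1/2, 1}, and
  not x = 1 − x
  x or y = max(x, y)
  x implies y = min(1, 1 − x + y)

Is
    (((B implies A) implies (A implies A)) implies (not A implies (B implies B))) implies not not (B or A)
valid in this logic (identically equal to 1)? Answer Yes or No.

Counterexample: take A = 0, B = 0.
B implies A = 0 implies 0 = 1
A implies A = 0 implies 0 = 1
(B implies A) implies (A implies A) = 1 implies 1 = 1
not A = not 0 = 1
B implies B = 0 implies 0 = 1
not A implies (B implies B) = 1 implies 1 = 1
((B implies A) implies (A implies A)) implies (not A implies (B implies B)) = 1 implies 1 = 1
B or A = 0 or 0 = 0
not (B or A) = not 0 = 1
not not (B or A) = not 1 = 0
(((B implies A) implies (A implies A)) implies (not A implies (B implies B))) implies not not (B or A) = 1 implies 0 = 0
This gives 0 ≠ 1.

No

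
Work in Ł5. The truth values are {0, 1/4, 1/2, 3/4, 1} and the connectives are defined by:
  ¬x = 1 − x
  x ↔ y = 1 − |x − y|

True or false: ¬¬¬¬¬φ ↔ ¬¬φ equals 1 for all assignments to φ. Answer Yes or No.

No

Counterexample: take φ = 0.
¬φ = ¬0 = 1
¬¬φ = ¬1 = 0
¬¬¬φ = ¬0 = 1
¬¬¬¬φ = ¬1 = 0
¬¬¬¬¬φ = ¬0 = 1
¬φ = ¬0 = 1
¬¬φ = ¬1 = 0
¬¬¬¬¬φ ↔ ¬¬φ = 1 ↔ 0 = 0
This gives 0 ≠ 1.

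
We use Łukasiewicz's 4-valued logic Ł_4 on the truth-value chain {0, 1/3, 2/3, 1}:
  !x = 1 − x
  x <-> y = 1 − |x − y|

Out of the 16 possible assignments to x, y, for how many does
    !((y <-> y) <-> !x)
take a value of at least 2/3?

x = 0, y = 0 ↦ 0  <
x = 0, y = 1/3 ↦ 0  <
x = 0, y = 2/3 ↦ 0  <
x = 0, y = 1 ↦ 0  <
x = 1/3, y = 0 ↦ 1/3  <
x = 1/3, y = 1/3 ↦ 1/3  <
x = 1/3, y = 2/3 ↦ 1/3  <
x = 1/3, y = 1 ↦ 1/3  <
x = 2/3, y = 0 ↦ 2/3  ≥
x = 2/3, y = 1/3 ↦ 2/3  ≥
x = 2/3, y = 2/3 ↦ 2/3  ≥
x = 2/3, y = 1 ↦ 2/3  ≥
x = 1, y = 0 ↦ 1  ≥
x = 1, y = 1/3 ↦ 1  ≥
x = 1, y = 2/3 ↦ 1  ≥
x = 1, y = 1 ↦ 1  ≥
So 8 of the 16 assignments meet the threshold.

8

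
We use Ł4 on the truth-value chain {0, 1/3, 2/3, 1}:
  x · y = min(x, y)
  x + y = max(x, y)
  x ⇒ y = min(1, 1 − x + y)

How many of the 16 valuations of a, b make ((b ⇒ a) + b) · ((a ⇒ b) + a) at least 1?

10

a = 0, b = 0 ↦ 1  ≥
a = 0, b = 1/3 ↦ 2/3  <
a = 0, b = 2/3 ↦ 2/3  <
a = 0, b = 1 ↦ 1  ≥
a = 1/3, b = 0 ↦ 2/3  <
a = 1/3, b = 1/3 ↦ 1  ≥
a = 1/3, b = 2/3 ↦ 2/3  <
a = 1/3, b = 1 ↦ 1  ≥
a = 2/3, b = 0 ↦ 2/3  <
a = 2/3, b = 1/3 ↦ 2/3  <
a = 2/3, b = 2/3 ↦ 1  ≥
a = 2/3, b = 1 ↦ 1  ≥
a = 1, b = 0 ↦ 1  ≥
a = 1, b = 1/3 ↦ 1  ≥
a = 1, b = 2/3 ↦ 1  ≥
a = 1, b = 1 ↦ 1  ≥
So 10 of the 16 assignments meet the threshold.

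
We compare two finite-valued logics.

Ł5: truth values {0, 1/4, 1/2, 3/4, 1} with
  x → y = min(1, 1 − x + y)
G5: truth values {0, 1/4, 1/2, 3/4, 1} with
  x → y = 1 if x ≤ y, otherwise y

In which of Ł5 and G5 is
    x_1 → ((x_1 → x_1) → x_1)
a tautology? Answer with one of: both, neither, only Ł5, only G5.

In Ł5: every assignment gives 1 — tautology.
In G5: every assignment gives 1 — tautology.

both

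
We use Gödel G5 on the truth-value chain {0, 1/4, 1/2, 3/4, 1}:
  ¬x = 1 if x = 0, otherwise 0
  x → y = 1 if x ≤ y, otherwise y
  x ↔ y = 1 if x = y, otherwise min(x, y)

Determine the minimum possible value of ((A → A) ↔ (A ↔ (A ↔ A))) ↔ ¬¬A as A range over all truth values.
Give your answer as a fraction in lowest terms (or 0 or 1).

1/4

Take A = 1/4:
A → A = 1/4 → 1/4 = 1
A ↔ A = 1/4 ↔ 1/4 = 1
A ↔ (A ↔ A) = 1/4 ↔ 1 = 1/4
(A → A) ↔ (A ↔ (A ↔ A)) = 1 ↔ 1/4 = 1/4
¬A = ¬1/4 = 0
¬¬A = ¬0 = 1
((A → A) ↔ (A ↔ (A ↔ A))) ↔ ¬¬A = 1/4 ↔ 1 = 1/4
No assignment yields a value below 1/4, so this is the minimum.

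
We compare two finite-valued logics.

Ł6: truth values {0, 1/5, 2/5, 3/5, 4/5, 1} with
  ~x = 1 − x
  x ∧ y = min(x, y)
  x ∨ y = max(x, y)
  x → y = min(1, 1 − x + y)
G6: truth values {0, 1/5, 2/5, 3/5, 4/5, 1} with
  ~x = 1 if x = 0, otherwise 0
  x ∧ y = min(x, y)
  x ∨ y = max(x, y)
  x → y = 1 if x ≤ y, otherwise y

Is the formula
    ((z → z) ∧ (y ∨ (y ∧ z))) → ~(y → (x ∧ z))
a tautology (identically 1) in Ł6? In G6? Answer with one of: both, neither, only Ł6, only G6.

In Ł6: at x = 1/5, y = 1/5, z = 1/5 the value is 4/5 — not a tautology.
In G6: at x = 1/5, y = 1/5, z = 1/5 the value is 0 — not a tautology.

neither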